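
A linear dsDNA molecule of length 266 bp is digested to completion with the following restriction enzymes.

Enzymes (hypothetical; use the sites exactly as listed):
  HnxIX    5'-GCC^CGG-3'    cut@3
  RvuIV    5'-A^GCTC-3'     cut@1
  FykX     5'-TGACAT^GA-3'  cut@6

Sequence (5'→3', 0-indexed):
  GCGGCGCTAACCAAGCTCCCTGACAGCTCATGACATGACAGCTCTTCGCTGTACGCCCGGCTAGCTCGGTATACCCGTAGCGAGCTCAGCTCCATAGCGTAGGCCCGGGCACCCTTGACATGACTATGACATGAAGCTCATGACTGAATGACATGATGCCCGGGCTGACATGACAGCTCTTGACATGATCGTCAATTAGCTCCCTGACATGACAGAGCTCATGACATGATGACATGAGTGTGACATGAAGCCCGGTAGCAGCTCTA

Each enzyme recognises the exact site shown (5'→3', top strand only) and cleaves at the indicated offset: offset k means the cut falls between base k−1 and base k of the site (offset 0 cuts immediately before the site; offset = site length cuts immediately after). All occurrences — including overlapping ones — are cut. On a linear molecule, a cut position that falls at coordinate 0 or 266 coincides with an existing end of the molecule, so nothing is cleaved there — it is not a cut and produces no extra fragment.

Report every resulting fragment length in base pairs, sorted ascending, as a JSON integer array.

[3,4,4,5,6,6,6,6,6,8,8,11,11,11,11,11,11,11,12,12,14,16,17,17,19,20]

Per-enzyme occurrences:
  HnxIX (GCCCGG, off=3): starts [54, 102, 157, 249] → cuts [57, 105, 160, 252]
  RvuIV (AGCTC, off=1): starts [13, 24, 39, 62, 82, 87, 134, 174, 197, 215, 259] → cuts [14, 25, 40, 63, 83, 88, 135, 175, 198, 216, 260]
  FykX (TGACATGA, off=6): starts [30, 115, 126, 148, 165, 180, 204, 221, 229, 240] → cuts [36, 121, 132, 154, 171, 186, 210, 227, 235, 246]

Pooled cuts: [14, 25, 36, 40, 57, 63, 83, 88, 105, 121, 132, 135, 154, 160, 171, 175, 186, 198, 210, 216, 227, 235, 246, 252, 260]

Fragments:
  [0,14): 14 bp
  [14,25): 11 bp
  [25,36): 11 bp
  [36,40): 4 bp
  [40,57): 17 bp
  [57,63): 6 bp
  [63,83): 20 bp
  [83,88): 5 bp
  [88,105): 17 bp
  [105,121): 16 bp
  [121,132): 11 bp
  [132,135): 3 bp
  [135,154): 19 bp
  [154,160): 6 bp
  [160,171): 11 bp
  [171,175): 4 bp
  [175,186): 11 bp
  [186,198): 12 bp
  [198,210): 12 bp
  [210,216): 6 bp
  [216,227): 11 bp
  [227,235): 8 bp
  [235,246): 11 bp
  [246,252): 6 bp
  [252,260): 8 bp
  [260,266): 6 bp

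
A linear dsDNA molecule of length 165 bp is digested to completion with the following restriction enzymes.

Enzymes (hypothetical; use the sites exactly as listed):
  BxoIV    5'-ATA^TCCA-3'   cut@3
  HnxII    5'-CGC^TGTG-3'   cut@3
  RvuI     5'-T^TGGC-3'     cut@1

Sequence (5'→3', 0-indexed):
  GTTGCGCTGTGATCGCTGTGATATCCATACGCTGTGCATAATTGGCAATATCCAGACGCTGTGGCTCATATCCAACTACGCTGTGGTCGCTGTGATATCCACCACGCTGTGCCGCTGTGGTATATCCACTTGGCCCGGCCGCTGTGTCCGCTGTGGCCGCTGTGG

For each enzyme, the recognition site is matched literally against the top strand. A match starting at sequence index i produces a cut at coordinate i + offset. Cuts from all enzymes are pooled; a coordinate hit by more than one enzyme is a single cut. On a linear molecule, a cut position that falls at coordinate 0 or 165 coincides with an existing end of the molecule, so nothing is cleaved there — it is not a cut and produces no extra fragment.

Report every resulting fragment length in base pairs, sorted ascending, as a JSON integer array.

Site scan:
  BxoIV (ATATCCA, off=3): starts [20, 47, 67, 94, 121] → cuts [23, 50, 70, 97, 124]
  HnxII (CGCTGTG, off=3): starts [4, 13, 29, 56, 78, 87, 104, 112, 139, 148, 157] → cuts [7, 16, 32, 59, 81, 90, 107, 115, 142, 151, 160]
  RvuI (TTGGC, off=1): starts [41, 129] → cuts [42, 130]

All cut coordinates (distinct, sorted): [7, 16, 23, 32, 42, 50, 59, 70, 81, 90, 97, 107, 115, 124, 130, 142, 151, 160]

Fragment lengths:
  [0,7): 7 bp
  [7,16): 9 bp
  [16,23): 7 bp
  [23,32): 9 bp
  [32,42): 10 bp
  [42,50): 8 bp
  [50,59): 9 bp
  [59,70): 11 bp
  [70,81): 11 bp
  [81,90): 9 bp
  [90,97): 7 bp
  [97,107): 10 bp
  [107,115): 8 bp
  [115,124): 9 bp
  [124,130): 6 bp
  [130,142): 12 bp
  [142,151): 9 bp
  [151,160): 9 bp
  [160,165): 5 bp

[5,6,7,7,7,8,8,9,9,9,9,9,9,9,10,10,11,11,12]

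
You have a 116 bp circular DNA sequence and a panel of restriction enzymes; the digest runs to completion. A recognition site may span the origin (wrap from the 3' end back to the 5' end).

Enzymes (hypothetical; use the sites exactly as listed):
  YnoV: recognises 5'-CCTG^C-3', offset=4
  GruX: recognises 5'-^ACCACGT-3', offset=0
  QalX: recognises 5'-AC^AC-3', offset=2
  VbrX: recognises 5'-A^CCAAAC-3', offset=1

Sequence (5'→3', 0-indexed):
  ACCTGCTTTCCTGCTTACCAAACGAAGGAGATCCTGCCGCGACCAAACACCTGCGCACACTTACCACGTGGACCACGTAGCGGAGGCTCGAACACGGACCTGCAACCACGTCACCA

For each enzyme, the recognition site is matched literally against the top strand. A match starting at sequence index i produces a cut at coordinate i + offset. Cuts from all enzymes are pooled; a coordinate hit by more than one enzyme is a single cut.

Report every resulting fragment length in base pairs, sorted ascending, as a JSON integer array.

Scan for sites:
  YnoV CCTGC/4: at [1, 9, 32, 49, 98] ⇒ [5, 13, 36, 53, 102]
  GruX ACCACGT/0: at [62, 71, 104] ⇒ [62, 71, 104]
  QalX ACAC/2: at [46, 56, 91] ⇒ [48, 58, 93]
  VbrX ACCAAAC/1: at [16, 41] ⇒ [17, 42]

Pooled cuts: [5, 13, 17, 36, 42, 48, 53, 58, 62, 71, 93, 102, 104]

Fragment lengths:
  5→13: 8 bp
  13→17: 4 bp
  17→36: 19 bp
  36→42: 6 bp
  42→48: 6 bp
  48→53: 5 bp
  53→58: 5 bp
  58→62: 4 bp
  62→71: 9 bp
  71→93: 22 bp
  93→102: 9 bp
  102→104: 2 bp
  104→5 (wrap): 116-104+5 = 17 bp

[2,4,4,5,5,6,6,8,9,9,17,19,22]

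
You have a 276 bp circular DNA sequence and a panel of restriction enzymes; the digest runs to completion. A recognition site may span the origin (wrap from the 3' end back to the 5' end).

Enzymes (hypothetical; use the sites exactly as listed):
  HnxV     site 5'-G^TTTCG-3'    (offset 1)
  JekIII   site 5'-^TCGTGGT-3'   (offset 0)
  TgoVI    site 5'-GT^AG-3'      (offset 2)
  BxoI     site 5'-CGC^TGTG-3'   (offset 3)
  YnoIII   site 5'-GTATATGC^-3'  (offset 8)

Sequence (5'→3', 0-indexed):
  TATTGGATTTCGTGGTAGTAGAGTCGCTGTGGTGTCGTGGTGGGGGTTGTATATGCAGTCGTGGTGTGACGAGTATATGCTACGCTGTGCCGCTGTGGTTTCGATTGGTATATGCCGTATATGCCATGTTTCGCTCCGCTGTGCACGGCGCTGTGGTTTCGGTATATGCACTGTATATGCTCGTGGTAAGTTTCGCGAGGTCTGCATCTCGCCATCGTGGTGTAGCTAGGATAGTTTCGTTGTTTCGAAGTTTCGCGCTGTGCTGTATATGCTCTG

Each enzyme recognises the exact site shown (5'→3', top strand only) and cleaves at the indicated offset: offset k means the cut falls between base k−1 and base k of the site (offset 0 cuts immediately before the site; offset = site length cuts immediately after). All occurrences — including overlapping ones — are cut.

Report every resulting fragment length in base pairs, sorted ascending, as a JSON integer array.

Site scan:
  HnxV (GTTTCG, off=1): starts [97, 127, 155, 189, 233, 241, 249] → cuts [98, 128, 156, 190, 234, 242, 250]
  JekIII (TCGTGGT, off=0): starts [9, 34, 58, 180, 214] → cuts [9, 34, 58, 180, 214]
  TgoVI (GTAG, off=2): starts [14, 17, 221] → cuts [16, 19, 223]
  BxoI (CGCTGTG, off=3): starts [24, 82, 90, 136, 148, 255] → cuts [27, 85, 93, 139, 151, 258]
  YnoIII (GTATATGC, off=8): starts [48, 72, 107, 116, 161, 172, 264] → cuts [56, 80, 115, 124, 169, 180, 272]

All cut coordinates (distinct, sorted): [9, 16, 19, 27, 34, 56, 58, 80, 85, 93, 98, 115, 124, 128, 139, 151, 156, 169, 180, 190, 214, 223, 234, 242, 250, 258, 272]

Fragments:
  9→16: 7 bp
  16→19: 3 bp
  19→27: 8 bp
  27→34: 7 bp
  34→56: 22 bp
  56→58: 2 bp
  58→80: 22 bp
  80→85: 5 bp
  85→93: 8 bp
  93→98: 5 bp
  98→115: 17 bp
  115→124: 9 bp
  124→128: 4 bp
  128→139: 11 bp
  139→151: 12 bp
  151→156: 5 bp
  156→169: 13 bp
  169→180: 11 bp
  180→190: 10 bp
  190→214: 24 bp
  214→223: 9 bp
  223→234: 11 bp
  234→242: 8 bp
  242→250: 8 bp
  250→258: 8 bp
  258→272: 14 bp
  272→9 (wrap): 276-272+9 = 13 bp

[2,3,4,5,5,5,7,7,8,8,8,8,8,9,9,10,11,11,11,12,13,13,14,17,22,22,24]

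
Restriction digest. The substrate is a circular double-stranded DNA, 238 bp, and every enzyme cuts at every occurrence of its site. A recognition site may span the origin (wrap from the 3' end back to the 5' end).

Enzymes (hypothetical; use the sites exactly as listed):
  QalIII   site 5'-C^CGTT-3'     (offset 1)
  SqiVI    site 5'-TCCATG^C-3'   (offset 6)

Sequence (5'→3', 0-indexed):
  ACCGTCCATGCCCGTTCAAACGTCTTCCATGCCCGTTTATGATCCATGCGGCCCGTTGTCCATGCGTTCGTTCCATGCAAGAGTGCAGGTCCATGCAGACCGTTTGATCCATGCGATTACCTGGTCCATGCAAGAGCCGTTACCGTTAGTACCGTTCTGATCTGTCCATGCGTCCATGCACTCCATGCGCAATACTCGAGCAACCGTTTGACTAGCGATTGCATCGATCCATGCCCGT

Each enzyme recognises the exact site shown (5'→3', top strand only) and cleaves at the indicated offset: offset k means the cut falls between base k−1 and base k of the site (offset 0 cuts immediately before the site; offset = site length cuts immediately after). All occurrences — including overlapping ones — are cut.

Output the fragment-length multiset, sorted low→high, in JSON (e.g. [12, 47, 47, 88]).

Scan for sites:
  QalIII CCGTT/1: at [11, 32, 52, 99, 136, 142, 151, 203] ⇒ [12, 33, 53, 100, 137, 143, 152, 204]
  SqiVI TCCATGC/6: at [4, 25, 42, 58, 71, 89, 107, 124, 164, 172, 181, 227] ⇒ [10, 31, 48, 64, 77, 95, 113, 130, 170, 178, 187, 233]

All cut coordinates (distinct, sorted): [10, 12, 31, 33, 48, 53, 64, 77, 95, 100, 113, 130, 137, 143, 152, 170, 178, 187, 204, 233]

Fragments:
  10→12: 2 bp
  12→31: 19 bp
  31→33: 2 bp
  33→48: 15 bp
  48→53: 5 bp
  53→64: 11 bp
  64→77: 13 bp
  77→95: 18 bp
  95→100: 5 bp
  100→113: 13 bp
  113→130: 17 bp
  130→137: 7 bp
  137→143: 6 bp
  143→152: 9 bp
  152→170: 18 bp
  170→178: 8 bp
  178→187: 9 bp
  187→204: 17 bp
  204→233: 29 bp
  233→10 (wrap): 238-233+10 = 15 bp

[2,2,5,5,6,7,8,9,9,11,13,13,15,15,17,17,18,18,19,29]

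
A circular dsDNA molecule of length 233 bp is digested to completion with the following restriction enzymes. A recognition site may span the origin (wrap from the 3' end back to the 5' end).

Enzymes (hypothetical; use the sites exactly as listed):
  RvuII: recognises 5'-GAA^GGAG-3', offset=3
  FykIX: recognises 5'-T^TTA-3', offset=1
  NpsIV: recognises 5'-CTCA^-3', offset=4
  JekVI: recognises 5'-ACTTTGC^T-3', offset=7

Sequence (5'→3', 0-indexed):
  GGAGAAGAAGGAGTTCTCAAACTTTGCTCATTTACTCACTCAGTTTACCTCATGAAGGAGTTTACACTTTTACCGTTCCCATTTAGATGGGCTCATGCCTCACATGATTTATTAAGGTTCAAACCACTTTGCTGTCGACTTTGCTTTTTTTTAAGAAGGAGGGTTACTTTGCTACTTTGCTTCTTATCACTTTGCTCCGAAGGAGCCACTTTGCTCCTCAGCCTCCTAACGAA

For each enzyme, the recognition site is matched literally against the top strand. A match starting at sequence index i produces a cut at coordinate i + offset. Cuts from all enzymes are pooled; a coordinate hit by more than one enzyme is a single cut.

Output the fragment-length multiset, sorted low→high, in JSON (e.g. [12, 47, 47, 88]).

[1,2,3,4,4,5,6,6,6,6,7,7,7,8,8,8,8,9,10,12,13,13,13,13,15,15,24]

Site scan:
  RvuII GAAGGAG/3: at [6, 53, 154, 198, 230] ⇒ [0, 9, 56, 157, 201]
  FykIX TTTA/1: at [30, 43, 60, 68, 81, 107, 149] ⇒ [31, 44, 61, 69, 82, 108, 150]
  NpsIV CTCA/4: at [15, 26, 34, 38, 48, 91, 98, 216] ⇒ [19, 30, 38, 42, 52, 95, 102, 220]
  JekVI ACTTTGCT/7: at [20, 125, 137, 165, 173, 188, 207] ⇒ [27, 132, 144, 172, 180, 195, 214]

Pooled cuts: [0, 9, 19, 27, 30, 31, 38, 42, 44, 52, 56, 61, 69, 82, 95, 102, 108, 132, 144, 150, 157, 172, 180, 195, 201, 214, 220]

Fragment lengths:
  0→9: 9 bp
  9→19: 10 bp
  19→27: 8 bp
  27→30: 3 bp
  30→31: 1 bp
  31→38: 7 bp
  38→42: 4 bp
  42→44: 2 bp
  44→52: 8 bp
  52→56: 4 bp
  56→61: 5 bp
  61→69: 8 bp
  69→82: 13 bp
  82→95: 13 bp
  95→102: 7 bp
  102→108: 6 bp
  108→132: 24 bp
  132→144: 12 bp
  144→150: 6 bp
  150→157: 7 bp
  157→172: 15 bp
  172→180: 8 bp
  180→195: 15 bp
  195→201: 6 bp
  201→214: 13 bp
  214→220: 6 bp
  220→0 (wrap): 233-220+0 = 13 bp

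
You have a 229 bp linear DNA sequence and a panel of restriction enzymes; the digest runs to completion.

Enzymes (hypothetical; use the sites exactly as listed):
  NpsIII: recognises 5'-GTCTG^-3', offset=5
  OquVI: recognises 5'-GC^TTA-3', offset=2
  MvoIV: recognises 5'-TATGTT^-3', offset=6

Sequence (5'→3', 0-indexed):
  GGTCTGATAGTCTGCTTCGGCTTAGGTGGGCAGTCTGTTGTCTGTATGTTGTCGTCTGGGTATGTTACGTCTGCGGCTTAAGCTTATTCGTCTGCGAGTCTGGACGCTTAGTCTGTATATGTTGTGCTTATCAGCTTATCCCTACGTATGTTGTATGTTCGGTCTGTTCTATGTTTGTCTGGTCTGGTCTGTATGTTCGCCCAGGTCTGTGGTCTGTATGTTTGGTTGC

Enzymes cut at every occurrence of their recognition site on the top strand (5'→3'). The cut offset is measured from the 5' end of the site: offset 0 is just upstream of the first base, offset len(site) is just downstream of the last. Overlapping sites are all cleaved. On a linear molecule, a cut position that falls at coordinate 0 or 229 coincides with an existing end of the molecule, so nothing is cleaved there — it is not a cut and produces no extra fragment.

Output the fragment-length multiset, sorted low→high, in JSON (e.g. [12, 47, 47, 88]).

Per-enzyme occurrences:
  NpsIII (GTCTG, off=5): starts [1, 9, 32, 39, 53, 68, 89, 97, 110, 161, 176, 181, 186, 204, 211] → cuts [6, 14, 37, 44, 58, 73, 94, 102, 115, 166, 181, 186, 191, 209, 216]
  OquVI (GCTTA, off=2): starts [19, 75, 81, 105, 125, 133] → cuts [21, 77, 83, 107, 127, 135]
  MvoIV (TATGTT, off=6): starts [44, 60, 117, 146, 153, 169, 191, 216] → cuts [50, 66, 123, 152, 159, 175, 197, 222]

Pooled cuts: [6, 14, 21, 37, 44, 50, 58, 66, 73, 77, 83, 94, 102, 107, 115, 123, 127, 135, 152, 159, 166, 175, 181, 186, 191, 197, 209, 216, 222]

Fragments:
  [0,6): 6 bp
  [6,14): 8 bp
  [14,21): 7 bp
  [21,37): 16 bp
  [37,44): 7 bp
  [44,50): 6 bp
  [50,58): 8 bp
  [58,66): 8 bp
  [66,73): 7 bp
  [73,77): 4 bp
  [77,83): 6 bp
  [83,94): 11 bp
  [94,102): 8 bp
  [102,107): 5 bp
  [107,115): 8 bp
  [115,123): 8 bp
  [123,127): 4 bp
  [127,135): 8 bp
  [135,152): 17 bp
  [152,159): 7 bp
  [159,166): 7 bp
  [166,175): 9 bp
  [175,181): 6 bp
  [181,186): 5 bp
  [186,191): 5 bp
  [191,197): 6 bp
  [197,209): 12 bp
  [209,216): 7 bp
  [216,222): 6 bp
  [222,229): 7 bp

[4,4,5,5,5,6,6,6,6,6,6,7,7,7,7,7,7,7,8,8,8,8,8,8,8,9,11,12,16,17]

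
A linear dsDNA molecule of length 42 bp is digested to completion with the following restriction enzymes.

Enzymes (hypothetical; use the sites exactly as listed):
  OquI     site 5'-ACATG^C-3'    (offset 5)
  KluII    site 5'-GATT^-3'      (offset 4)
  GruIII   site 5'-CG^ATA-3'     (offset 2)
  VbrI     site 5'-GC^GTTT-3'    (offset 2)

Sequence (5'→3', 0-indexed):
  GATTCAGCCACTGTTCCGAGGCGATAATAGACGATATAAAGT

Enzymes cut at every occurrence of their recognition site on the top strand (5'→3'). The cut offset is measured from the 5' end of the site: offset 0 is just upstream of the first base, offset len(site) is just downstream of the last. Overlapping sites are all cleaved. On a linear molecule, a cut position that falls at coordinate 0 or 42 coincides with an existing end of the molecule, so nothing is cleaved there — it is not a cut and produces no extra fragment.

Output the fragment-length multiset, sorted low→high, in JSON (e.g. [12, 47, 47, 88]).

Scan for sites:
  OquI (ACATGC, off=5): no sites
  KluII (GATT, off=4): starts [0] → cuts [4]
  GruIII (CGATA, off=2): starts [21, 31] → cuts [23, 33]
  VbrI (GCGTTT, off=2): no sites

Pooled cuts: [4, 23, 33]

Fragments:
  [0,4): 4 bp
  [4,23): 19 bp
  [23,33): 10 bp
  [33,42): 9 bp

[4,9,10,19]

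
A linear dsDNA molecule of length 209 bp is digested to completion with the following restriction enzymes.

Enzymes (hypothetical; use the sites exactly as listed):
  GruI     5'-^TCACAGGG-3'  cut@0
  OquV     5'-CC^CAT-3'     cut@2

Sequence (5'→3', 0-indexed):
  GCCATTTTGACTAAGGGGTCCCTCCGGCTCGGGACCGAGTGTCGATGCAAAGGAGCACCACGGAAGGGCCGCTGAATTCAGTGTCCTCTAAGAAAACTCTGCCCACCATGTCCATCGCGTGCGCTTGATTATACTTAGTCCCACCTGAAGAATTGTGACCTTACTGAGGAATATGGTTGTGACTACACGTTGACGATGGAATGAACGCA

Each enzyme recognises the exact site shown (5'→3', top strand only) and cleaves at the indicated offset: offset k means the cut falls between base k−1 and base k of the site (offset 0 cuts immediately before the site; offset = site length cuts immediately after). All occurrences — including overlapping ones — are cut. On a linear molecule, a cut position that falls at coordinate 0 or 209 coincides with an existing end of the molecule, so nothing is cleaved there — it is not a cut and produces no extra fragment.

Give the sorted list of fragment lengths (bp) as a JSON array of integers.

Per-enzyme occurrences:
  GruI (TCACAGGG, off=0): no sites
  OquV (CCCAT, off=2): no sites

Pooled cuts: ∅

Fragment lengths:
  no cuts → one linear fragment of 209 bp

[209]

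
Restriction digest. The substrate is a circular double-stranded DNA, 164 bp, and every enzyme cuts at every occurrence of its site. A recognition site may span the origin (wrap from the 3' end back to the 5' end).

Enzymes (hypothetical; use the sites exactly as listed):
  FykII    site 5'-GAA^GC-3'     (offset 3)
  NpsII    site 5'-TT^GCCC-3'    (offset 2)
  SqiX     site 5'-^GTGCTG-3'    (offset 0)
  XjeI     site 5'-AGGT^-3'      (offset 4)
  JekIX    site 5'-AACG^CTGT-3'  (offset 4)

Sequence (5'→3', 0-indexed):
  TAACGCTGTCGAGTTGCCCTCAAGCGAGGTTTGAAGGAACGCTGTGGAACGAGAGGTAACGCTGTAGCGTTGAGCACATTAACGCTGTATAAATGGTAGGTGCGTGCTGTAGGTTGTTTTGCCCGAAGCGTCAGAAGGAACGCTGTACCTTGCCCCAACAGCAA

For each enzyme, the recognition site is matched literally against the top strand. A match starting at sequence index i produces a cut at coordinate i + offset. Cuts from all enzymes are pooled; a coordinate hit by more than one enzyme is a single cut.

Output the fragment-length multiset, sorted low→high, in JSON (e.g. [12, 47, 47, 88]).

[2,4,6,7,9,10,11,11,15,15,16,17,18,23]

Scan for sites:
  FykII (GAAGC, off=3): starts [124] → cuts [127]
  NpsII (TTGCCC, off=2): starts [13, 118, 149] → cuts [15, 120, 151]
  SqiX (GTGCTG, off=0): starts [103] → cuts [103]
  XjeI (AGGT, off=4): starts [26, 53, 97, 110] → cuts [30, 57, 101, 114]
  JekIX (AACGCTGT, off=4): starts [1, 37, 57, 80, 138] → cuts [5, 41, 61, 84, 142]

Pooled cuts: [5, 15, 30, 41, 57, 61, 84, 101, 103, 114, 120, 127, 142, 151]

Fragments:
  5→15: 10 bp
  15→30: 15 bp
  30→41: 11 bp
  41→57: 16 bp
  57→61: 4 bp
  61→84: 23 bp
  84→101: 17 bp
  101→103: 2 bp
  103→114: 11 bp
  114→120: 6 bp
  120→127: 7 bp
  127→142: 15 bp
  142→151: 9 bp
  151→5 (wrap): 164-151+5 = 18 bp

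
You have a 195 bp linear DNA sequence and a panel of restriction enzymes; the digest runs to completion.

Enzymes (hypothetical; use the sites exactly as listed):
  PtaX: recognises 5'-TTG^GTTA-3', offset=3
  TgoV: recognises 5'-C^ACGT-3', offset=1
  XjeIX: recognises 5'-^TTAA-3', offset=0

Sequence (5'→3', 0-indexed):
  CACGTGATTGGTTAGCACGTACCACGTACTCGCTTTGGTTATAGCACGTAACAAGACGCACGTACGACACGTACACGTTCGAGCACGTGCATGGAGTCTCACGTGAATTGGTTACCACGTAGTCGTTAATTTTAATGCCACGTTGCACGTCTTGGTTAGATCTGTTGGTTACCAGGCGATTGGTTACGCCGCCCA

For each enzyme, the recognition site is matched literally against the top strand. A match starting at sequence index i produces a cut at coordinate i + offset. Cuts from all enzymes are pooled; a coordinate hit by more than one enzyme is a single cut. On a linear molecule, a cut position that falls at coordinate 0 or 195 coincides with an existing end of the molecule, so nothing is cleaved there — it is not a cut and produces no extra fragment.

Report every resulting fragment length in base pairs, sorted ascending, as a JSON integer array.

[1,6,6,6,6,7,7,8,8,8,9,9,9,10,10,13,13,14,14,15,16]

Per-enzyme occurrences:
  PtaX (TTGGTTA, off=3): starts [7, 34, 107, 151, 164, 179] → cuts [10, 37, 110, 154, 167, 182]
  TgoV (CACGT, off=1): starts [0, 15, 22, 44, 58, 67, 73, 83, 99, 115, 138, 145] → cuts [1, 16, 23, 45, 59, 68, 74, 84, 100, 116, 139, 146]
  XjeIX (TTAA, off=0): starts [125, 131] → cuts [125, 131]

All cut coordinates (distinct, sorted): [1, 10, 16, 23, 37, 45, 59, 68, 74, 84, 100, 110, 116, 125, 131, 139, 146, 154, 167, 182]

Fragments:
  [0,1): 1 bp
  [1,10): 9 bp
  [10,16): 6 bp
  [16,23): 7 bp
  [23,37): 14 bp
  [37,45): 8 bp
  [45,59): 14 bp
  [59,68): 9 bp
  [68,74): 6 bp
  [74,84): 10 bp
  [84,100): 16 bp
  [100,110): 10 bp
  [110,116): 6 bp
  [116,125): 9 bp
  [125,131): 6 bp
  [131,139): 8 bp
  [139,146): 7 bp
  [146,154): 8 bp
  [154,167): 13 bp
  [167,182): 15 bp
  [182,195): 13 bp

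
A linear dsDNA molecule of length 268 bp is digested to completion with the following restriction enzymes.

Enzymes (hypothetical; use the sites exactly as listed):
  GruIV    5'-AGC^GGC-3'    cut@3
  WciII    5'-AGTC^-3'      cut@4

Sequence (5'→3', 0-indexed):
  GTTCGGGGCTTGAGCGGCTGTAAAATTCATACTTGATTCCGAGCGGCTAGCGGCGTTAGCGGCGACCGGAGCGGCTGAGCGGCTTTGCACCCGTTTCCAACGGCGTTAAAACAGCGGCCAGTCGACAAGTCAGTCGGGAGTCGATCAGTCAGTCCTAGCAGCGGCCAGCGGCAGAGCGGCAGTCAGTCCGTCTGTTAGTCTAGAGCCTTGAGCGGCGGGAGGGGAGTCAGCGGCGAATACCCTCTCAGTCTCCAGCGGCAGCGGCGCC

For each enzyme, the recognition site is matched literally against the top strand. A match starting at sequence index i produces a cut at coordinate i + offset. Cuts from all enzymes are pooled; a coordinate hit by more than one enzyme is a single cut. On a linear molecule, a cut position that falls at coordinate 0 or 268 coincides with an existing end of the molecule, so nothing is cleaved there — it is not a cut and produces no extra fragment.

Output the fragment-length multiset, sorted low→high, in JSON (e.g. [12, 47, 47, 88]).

[3,4,4,4,6,6,6,7,7,7,7,8,8,8,8,8,8,9,12,12,13,15,15,19,29,35]

Site scan:
  GruIV AGCGGC/3: at [12, 41, 48, 57, 69, 77, 112, 159, 166, 174, 210, 228, 253, 259] ⇒ [15, 44, 51, 60, 72, 80, 115, 162, 169, 177, 213, 231, 256, 262]
  WciII AGTC/4: at [119, 127, 131, 138, 146, 150, 180, 184, 196, 224, 246] ⇒ [123, 131, 135, 142, 150, 154, 184, 188, 200, 228, 250]

Pooled cuts: [15, 44, 51, 60, 72, 80, 115, 123, 131, 135, 142, 150, 154, 162, 169, 177, 184, 188, 200, 213, 228, 231, 250, 256, 262]

Fragment lengths:
  [0,15): 15 bp
  [15,44): 29 bp
  [44,51): 7 bp
  [51,60): 9 bp
  [60,72): 12 bp
  [72,80): 8 bp
  [80,115): 35 bp
  [115,123): 8 bp
  [123,131): 8 bp
  [131,135): 4 bp
  [135,142): 7 bp
  [142,150): 8 bp
  [150,154): 4 bp
  [154,162): 8 bp
  [162,169): 7 bp
  [169,177): 8 bp
  [177,184): 7 bp
  [184,188): 4 bp
  [188,200): 12 bp
  [200,213): 13 bp
  [213,228): 15 bp
  [228,231): 3 bp
  [231,250): 19 bp
  [250,256): 6 bp
  [256,262): 6 bp
  [262,268): 6 bp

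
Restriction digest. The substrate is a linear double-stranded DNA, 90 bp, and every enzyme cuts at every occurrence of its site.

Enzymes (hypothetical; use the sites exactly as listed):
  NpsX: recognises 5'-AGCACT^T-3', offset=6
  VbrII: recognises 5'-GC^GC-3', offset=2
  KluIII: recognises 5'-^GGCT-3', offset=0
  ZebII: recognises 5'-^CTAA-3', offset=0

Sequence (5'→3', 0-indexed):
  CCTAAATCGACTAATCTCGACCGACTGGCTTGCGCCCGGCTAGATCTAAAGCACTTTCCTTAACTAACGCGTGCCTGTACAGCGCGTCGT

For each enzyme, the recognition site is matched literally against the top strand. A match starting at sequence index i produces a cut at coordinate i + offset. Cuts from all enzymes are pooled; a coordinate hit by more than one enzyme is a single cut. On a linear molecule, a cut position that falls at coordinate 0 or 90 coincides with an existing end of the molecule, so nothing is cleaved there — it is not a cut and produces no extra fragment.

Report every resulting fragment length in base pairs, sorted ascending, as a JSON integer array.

Per-enzyme occurrences:
  NpsX AGCACTT/6: at [49] ⇒ [55]
  VbrII GCGC/2: at [31, 81] ⇒ [33, 83]
  KluIII GGCT/0: at [26, 37] ⇒ [26, 37]
  ZebII CTAA/0: at [1, 10, 45, 63] ⇒ [1, 10, 45, 63]

Pooled cuts: [1, 10, 26, 33, 37, 45, 55, 63, 83]

Fragment lengths:
  [0,1): 1 bp
  [1,10): 9 bp
  [10,26): 16 bp
  [26,33): 7 bp
  [33,37): 4 bp
  [37,45): 8 bp
  [45,55): 10 bp
  [55,63): 8 bp
  [63,83): 20 bp
  [83,90): 7 bp

[1,4,7,7,8,8,9,10,16,20]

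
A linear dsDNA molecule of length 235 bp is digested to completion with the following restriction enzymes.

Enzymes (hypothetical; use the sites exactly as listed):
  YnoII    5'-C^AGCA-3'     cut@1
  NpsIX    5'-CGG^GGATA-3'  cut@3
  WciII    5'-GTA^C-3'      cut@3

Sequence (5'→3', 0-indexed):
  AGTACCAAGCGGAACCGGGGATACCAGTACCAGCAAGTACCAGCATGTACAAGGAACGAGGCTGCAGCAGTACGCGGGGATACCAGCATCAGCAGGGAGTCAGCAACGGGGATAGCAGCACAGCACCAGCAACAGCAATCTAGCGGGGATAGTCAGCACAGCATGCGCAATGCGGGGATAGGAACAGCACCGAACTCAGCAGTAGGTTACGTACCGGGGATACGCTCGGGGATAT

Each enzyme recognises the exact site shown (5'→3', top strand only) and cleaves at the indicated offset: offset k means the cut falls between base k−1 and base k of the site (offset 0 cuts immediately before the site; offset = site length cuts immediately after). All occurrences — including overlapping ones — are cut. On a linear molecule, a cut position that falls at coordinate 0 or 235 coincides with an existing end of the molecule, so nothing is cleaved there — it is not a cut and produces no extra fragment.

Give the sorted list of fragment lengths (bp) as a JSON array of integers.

Scan for sites:
  YnoII (CAGCA, off=1): starts [30, 40, 64, 83, 89, 100, 115, 120, 126, 132, 153, 158, 184, 196] → cuts [31, 41, 65, 84, 90, 101, 116, 121, 127, 133, 154, 159, 185, 197]
  NpsIX (CGGGGATA, off=3): starts [15, 74, 106, 143, 172, 214, 226] → cuts [18, 77, 109, 146, 175, 217, 229]
  WciII (GTAC, off=3): starts [1, 26, 36, 46, 69, 210] → cuts [4, 29, 39, 49, 72, 213]

Pooled cuts: [4, 18, 29, 31, 39, 41, 49, 65, 72, 77, 84, 90, 101, 109, 116, 121, 127, 133, 146, 154, 159, 175, 185, 197, 213, 217, 229]

Fragment lengths:
  [0,4): 4 bp
  [4,18): 14 bp
  [18,29): 11 bp
  [29,31): 2 bp
  [31,39): 8 bp
  [39,41): 2 bp
  [41,49): 8 bp
  [49,65): 16 bp
  [65,72): 7 bp
  [72,77): 5 bp
  [77,84): 7 bp
  [84,90): 6 bp
  [90,101): 11 bp
  [101,109): 8 bp
  [109,116): 7 bp
  [116,121): 5 bp
  [121,127): 6 bp
  [127,133): 6 bp
  [133,146): 13 bp
  [146,154): 8 bp
  [154,159): 5 bp
  [159,175): 16 bp
  [175,185): 10 bp
  [185,197): 12 bp
  [197,213): 16 bp
  [213,217): 4 bp
  [217,229): 12 bp
  [229,235): 6 bp

[2,2,4,4,5,5,5,6,6,6,6,7,7,7,8,8,8,8,10,11,11,12,12,13,14,16,16,16]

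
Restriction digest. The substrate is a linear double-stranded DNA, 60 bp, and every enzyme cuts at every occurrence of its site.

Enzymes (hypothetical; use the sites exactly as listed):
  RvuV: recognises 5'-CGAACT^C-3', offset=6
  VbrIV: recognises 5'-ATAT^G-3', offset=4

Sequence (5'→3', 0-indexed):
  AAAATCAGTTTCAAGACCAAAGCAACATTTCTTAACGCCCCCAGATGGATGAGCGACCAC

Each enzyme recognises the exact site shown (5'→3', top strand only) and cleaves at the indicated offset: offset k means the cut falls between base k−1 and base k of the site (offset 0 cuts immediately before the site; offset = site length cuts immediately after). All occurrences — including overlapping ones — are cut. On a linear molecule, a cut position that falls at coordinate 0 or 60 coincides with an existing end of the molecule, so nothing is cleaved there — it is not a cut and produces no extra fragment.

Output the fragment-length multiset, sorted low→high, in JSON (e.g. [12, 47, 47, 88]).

Site scan:
  RvuV (CGAACTC, off=6): no sites
  VbrIV (ATATG, off=4): no sites

All cut coordinates (distinct, sorted): ∅

Fragments:
  no cuts → one linear fragment of 60 bp

[60]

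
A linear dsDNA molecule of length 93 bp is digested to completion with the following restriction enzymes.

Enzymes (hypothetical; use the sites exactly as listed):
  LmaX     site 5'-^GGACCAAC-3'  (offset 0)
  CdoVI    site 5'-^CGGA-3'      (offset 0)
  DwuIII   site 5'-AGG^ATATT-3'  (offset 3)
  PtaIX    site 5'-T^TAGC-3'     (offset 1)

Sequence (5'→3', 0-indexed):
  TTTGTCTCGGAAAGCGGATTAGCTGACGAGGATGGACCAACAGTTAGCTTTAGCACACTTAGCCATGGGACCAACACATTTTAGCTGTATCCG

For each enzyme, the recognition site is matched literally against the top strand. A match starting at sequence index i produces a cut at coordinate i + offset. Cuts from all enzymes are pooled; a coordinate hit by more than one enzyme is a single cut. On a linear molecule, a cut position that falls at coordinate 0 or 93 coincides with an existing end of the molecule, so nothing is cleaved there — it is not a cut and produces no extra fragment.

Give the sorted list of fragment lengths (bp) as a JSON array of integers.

Per-enzyme occurrences:
  LmaX GGACCAAC/0: at [33, 67] ⇒ [33, 67]
  CdoVI CGGA/0: at [7, 14] ⇒ [7, 14]
  DwuIII (AGGATATT, off=3): no sites
  PtaIX TTAGC/1: at [18, 43, 49, 58, 80] ⇒ [19, 44, 50, 59, 81]

Pooled cuts: [7, 14, 19, 33, 44, 50, 59, 67, 81]

Fragment lengths:
  [0,7): 7 bp
  [7,14): 7 bp
  [14,19): 5 bp
  [19,33): 14 bp
  [33,44): 11 bp
  [44,50): 6 bp
  [50,59): 9 bp
  [59,67): 8 bp
  [67,81): 14 bp
  [81,93): 12 bp

[5,6,7,7,8,9,11,12,14,14]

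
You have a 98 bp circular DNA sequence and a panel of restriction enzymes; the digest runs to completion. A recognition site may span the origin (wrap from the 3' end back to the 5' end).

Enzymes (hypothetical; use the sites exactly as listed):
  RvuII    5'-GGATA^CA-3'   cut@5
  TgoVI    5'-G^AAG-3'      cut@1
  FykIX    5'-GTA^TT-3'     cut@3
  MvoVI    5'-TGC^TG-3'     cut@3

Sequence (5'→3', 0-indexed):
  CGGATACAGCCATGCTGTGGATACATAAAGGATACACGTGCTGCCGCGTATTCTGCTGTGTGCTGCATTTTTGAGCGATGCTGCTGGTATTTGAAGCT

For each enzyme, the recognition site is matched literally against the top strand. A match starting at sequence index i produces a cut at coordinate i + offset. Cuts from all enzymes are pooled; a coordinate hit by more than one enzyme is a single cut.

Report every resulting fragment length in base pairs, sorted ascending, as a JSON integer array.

[3,4,5,6,7,7,8,9,9,11,11,18]

Per-enzyme occurrences:
  RvuII (GGATACA, off=5): starts [1, 18, 29] → cuts [6, 23, 34]
  TgoVI (GAAG, off=1): starts [92] → cuts [93]
  FykIX (GTATT, off=3): starts [47, 86] → cuts [50, 89]
  MvoVI (TGCTG, off=3): starts [12, 38, 53, 60, 78, 81] → cuts [15, 41, 56, 63, 81, 84]

All cut coordinates (distinct, sorted): [6, 15, 23, 34, 41, 50, 56, 63, 81, 84, 89, 93]

Fragment lengths:
  6→15: 9 bp
  15→23: 8 bp
  23→34: 11 bp
  34→41: 7 bp
  41→50: 9 bp
  50→56: 6 bp
  56→63: 7 bp
  63→81: 18 bp
  81→84: 3 bp
  84→89: 5 bp
  89→93: 4 bp
  93→6 (wrap): 98-93+6 = 11 bp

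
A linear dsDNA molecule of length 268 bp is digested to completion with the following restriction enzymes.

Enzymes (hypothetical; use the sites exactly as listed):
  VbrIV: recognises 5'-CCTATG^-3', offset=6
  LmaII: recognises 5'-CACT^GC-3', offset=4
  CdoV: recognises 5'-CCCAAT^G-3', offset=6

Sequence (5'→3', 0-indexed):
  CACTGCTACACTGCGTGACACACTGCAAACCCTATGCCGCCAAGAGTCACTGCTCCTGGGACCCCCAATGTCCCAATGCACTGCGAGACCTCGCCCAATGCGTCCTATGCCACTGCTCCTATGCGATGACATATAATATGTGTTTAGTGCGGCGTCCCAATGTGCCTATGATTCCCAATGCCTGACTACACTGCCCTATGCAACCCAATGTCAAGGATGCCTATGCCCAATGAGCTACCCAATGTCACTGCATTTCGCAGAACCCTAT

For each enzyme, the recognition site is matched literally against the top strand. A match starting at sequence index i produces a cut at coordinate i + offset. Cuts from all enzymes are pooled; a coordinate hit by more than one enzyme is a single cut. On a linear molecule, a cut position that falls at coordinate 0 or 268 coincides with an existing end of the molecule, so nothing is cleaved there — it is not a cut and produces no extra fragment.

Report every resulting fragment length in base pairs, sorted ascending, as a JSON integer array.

Site scan:
  VbrIV (CCTATG, off=6): starts [30, 103, 117, 164, 194, 219] → cuts [36, 109, 123, 170, 200, 225]
  LmaII (CACTGC, off=4): starts [0, 8, 20, 47, 78, 110, 188, 245] → cuts [4, 12, 24, 51, 82, 114, 192, 249]
  CdoV (CCCAATG, off=6): starts [63, 71, 93, 155, 173, 203, 225, 237] → cuts [69, 77, 99, 161, 179, 209, 231, 243]

Pooled cuts: [4, 12, 24, 36, 51, 69, 77, 82, 99, 109, 114, 123, 161, 170, 179, 192, 200, 209, 225, 231, 243, 249]

Fragments:
  [0,4): 4 bp
  [4,12): 8 bp
  [12,24): 12 bp
  [24,36): 12 bp
  [36,51): 15 bp
  [51,69): 18 bp
  [69,77): 8 bp
  [77,82): 5 bp
  [82,99): 17 bp
  [99,109): 10 bp
  [109,114): 5 bp
  [114,123): 9 bp
  [123,161): 38 bp
  [161,170): 9 bp
  [170,179): 9 bp
  [179,192): 13 bp
  [192,200): 8 bp
  [200,209): 9 bp
  [209,225): 16 bp
  [225,231): 6 bp
  [231,243): 12 bp
  [243,249): 6 bp
  [249,268): 19 bp

[4,5,5,6,6,8,8,8,9,9,9,9,10,12,12,12,13,15,16,17,18,19,38]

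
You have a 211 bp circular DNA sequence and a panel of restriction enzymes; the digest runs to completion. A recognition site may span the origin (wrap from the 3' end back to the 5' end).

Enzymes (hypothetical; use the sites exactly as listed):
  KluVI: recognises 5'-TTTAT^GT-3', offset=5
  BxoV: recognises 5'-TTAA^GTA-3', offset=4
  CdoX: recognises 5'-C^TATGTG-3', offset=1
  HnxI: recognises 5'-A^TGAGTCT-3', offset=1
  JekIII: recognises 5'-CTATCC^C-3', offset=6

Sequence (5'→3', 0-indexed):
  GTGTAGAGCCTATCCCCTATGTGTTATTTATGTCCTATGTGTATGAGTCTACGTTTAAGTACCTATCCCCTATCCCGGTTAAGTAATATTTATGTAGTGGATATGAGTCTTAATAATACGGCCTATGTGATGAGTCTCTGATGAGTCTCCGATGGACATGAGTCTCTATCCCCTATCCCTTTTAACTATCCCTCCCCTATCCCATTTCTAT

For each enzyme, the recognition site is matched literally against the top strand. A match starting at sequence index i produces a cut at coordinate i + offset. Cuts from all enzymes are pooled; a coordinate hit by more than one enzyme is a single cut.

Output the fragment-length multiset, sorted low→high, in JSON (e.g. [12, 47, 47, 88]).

Scan for sites:
  KluVI (TTTATGT, off=5): starts [26, 88] → cuts [31, 93]
  BxoV (TTAAGTA, off=4): starts [54, 78] → cuts [58, 82]
  CdoX (CTATGTG, off=1): starts [16, 34, 122, 207] → cuts [17, 35, 123, 208]
  HnxI (ATGAGTCT, off=1): starts [42, 102, 129, 140, 157] → cuts [43, 103, 130, 141, 158]
  JekIII (CTATCCC, off=6): starts [9, 62, 69, 165, 172, 185, 196] → cuts [15, 68, 75, 171, 178, 191, 202]

All cut coordinates (distinct, sorted): [15, 17, 31, 35, 43, 58, 68, 75, 82, 93, 103, 123, 130, 141, 158, 171, 178, 191, 202, 208]

Fragment lengths:
  15→17: 2 bp
  17→31: 14 bp
  31→35: 4 bp
  35→43: 8 bp
  43→58: 15 bp
  58→68: 10 bp
  68→75: 7 bp
  75→82: 7 bp
  82→93: 11 bp
  93→103: 10 bp
  103→123: 20 bp
  123→130: 7 bp
  130→141: 11 bp
  141→158: 17 bp
  158→171: 13 bp
  171→178: 7 bp
  178→191: 13 bp
  191→202: 11 bp
  202→208: 6 bp
  208→15 (wrap): 211-208+15 = 18 bp

[2,4,6,7,7,7,7,8,10,10,11,11,11,13,13,14,15,17,18,20]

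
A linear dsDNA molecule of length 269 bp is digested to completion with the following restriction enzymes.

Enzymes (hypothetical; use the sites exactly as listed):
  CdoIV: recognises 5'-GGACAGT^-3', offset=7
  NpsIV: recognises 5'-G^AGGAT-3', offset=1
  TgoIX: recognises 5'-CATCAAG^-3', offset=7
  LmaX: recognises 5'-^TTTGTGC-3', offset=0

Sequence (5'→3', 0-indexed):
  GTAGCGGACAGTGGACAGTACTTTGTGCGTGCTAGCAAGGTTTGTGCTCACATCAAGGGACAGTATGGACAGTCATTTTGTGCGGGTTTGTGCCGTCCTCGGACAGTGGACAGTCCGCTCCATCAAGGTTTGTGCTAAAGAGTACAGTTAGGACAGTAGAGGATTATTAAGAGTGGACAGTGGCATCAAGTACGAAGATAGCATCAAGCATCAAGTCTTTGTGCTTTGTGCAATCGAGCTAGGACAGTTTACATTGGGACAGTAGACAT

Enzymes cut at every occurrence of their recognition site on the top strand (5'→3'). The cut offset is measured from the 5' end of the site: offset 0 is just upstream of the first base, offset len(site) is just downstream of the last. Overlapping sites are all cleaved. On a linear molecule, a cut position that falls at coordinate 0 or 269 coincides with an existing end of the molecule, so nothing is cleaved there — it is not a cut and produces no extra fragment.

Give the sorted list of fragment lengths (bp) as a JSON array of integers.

Site scan:
  CdoIV (GGACAGT, off=7): starts [5, 12, 57, 66, 100, 107, 150, 174, 241, 256] → cuts [12, 19, 64, 73, 107, 114, 157, 181, 248, 263]
  NpsIV (GAGGAT, off=1): starts [158] → cuts [159]
  TgoIX (CATCAAG, off=7): starts [50, 120, 183, 201, 208] → cuts [57, 127, 190, 208, 215]
  LmaX (TTTGTGC, off=0): starts [21, 40, 76, 86, 128, 217, 224] → cuts [21, 40, 76, 86, 128, 217, 224]

All cut coordinates (distinct, sorted): [12, 19, 21, 40, 57, 64, 73, 76, 86, 107, 114, 127, 128, 157, 159, 181, 190, 208, 215, 217, 224, 248, 263]

Fragments:
  [0,12): 12 bp
  [12,19): 7 bp
  [19,21): 2 bp
  [21,40): 19 bp
  [40,57): 17 bp
  [57,64): 7 bp
  [64,73): 9 bp
  [73,76): 3 bp
  [76,86): 10 bp
  [86,107): 21 bp
  [107,114): 7 bp
  [114,127): 13 bp
  [127,128): 1 bp
  [128,157): 29 bp
  [157,159): 2 bp
  [159,181): 22 bp
  [181,190): 9 bp
  [190,208): 18 bp
  [208,215): 7 bp
  [215,217): 2 bp
  [217,224): 7 bp
  [224,248): 24 bp
  [248,263): 15 bp
  [263,269): 6 bp

[1,2,2,2,3,6,7,7,7,7,7,9,9,10,12,13,15,17,18,19,21,22,24,29]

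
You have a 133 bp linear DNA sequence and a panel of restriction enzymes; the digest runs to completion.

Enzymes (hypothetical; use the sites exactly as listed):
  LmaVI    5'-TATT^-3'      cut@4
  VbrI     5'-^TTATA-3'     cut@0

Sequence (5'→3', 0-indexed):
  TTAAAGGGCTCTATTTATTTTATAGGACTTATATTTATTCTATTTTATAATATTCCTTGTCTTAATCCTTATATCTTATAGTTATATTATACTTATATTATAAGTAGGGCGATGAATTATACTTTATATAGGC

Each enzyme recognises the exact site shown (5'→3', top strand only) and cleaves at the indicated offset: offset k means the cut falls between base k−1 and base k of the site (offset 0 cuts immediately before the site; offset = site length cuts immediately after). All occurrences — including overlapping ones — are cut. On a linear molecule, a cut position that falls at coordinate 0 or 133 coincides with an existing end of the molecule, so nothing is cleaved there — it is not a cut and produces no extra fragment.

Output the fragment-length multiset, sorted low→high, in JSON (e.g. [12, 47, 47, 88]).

Per-enzyme occurrences:
  LmaVI TATT/4: at [11, 15, 31, 35, 40, 50, 84, 95] ⇒ [15, 19, 35, 39, 44, 54, 88, 99]
  VbrI TTATA/0: at [19, 28, 44, 68, 75, 81, 86, 92, 97, 116, 123] ⇒ [19, 28, 44, 68, 75, 81, 86, 92, 97, 116, 123]

All cut coordinates (distinct, sorted): [15, 19, 28, 35, 39, 44, 54, 68, 75, 81, 86, 88, 92, 97, 99, 116, 123]

Fragments:
  [0,15): 15 bp
  [15,19): 4 bp
  [19,28): 9 bp
  [28,35): 7 bp
  [35,39): 4 bp
  [39,44): 5 bp
  [44,54): 10 bp
  [54,68): 14 bp
  [68,75): 7 bp
  [75,81): 6 bp
  [81,86): 5 bp
  [86,88): 2 bp
  [88,92): 4 bp
  [92,97): 5 bp
  [97,99): 2 bp
  [99,116): 17 bp
  [116,123): 7 bp
  [123,133): 10 bp

[2,2,4,4,4,5,5,5,6,7,7,7,9,10,10,14,15,17]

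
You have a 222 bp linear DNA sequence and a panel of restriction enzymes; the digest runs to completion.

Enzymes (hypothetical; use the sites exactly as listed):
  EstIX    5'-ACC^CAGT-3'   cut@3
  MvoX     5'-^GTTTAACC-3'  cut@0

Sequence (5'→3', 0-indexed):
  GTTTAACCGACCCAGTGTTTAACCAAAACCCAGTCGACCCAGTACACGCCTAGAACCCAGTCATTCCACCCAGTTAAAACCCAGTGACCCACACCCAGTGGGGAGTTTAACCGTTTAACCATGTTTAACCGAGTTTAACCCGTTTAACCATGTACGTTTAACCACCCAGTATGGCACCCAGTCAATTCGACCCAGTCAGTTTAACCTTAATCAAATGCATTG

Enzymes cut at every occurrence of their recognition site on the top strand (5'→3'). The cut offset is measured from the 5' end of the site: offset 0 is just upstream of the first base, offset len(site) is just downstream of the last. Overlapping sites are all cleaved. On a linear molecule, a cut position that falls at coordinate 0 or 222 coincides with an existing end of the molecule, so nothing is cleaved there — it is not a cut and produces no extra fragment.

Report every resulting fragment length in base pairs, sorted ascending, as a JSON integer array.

[4,6,8,9,9,9,10,10,11,11,12,12,13,14,14,14,14,18,24]

Per-enzyme occurrences:
  EstIX ACCCAGT/3: at [9, 27, 36, 54, 67, 78, 92, 163, 175, 189] ⇒ [12, 30, 39, 57, 70, 81, 95, 166, 178, 192]
  MvoX GTTTAACC/0: at [0, 16, 104, 112, 122, 132, 141, 155, 198] ⇒ [16, 104, 112, 122, 132, 141, 155, 198] (position 0 is a terminus of the linear molecule — no cut)

All cut coordinates (distinct, sorted): [12, 16, 30, 39, 57, 70, 81, 95, 104, 112, 122, 132, 141, 155, 166, 178, 192, 198]

Fragment lengths:
  [0,12): 12 bp
  [12,16): 4 bp
  [16,30): 14 bp
  [30,39): 9 bp
  [39,57): 18 bp
  [57,70): 13 bp
  [70,81): 11 bp
  [81,95): 14 bp
  [95,104): 9 bp
  [104,112): 8 bp
  [112,122): 10 bp
  [122,132): 10 bp
  [132,141): 9 bp
  [141,155): 14 bp
  [155,166): 11 bp
  [166,178): 12 bp
  [178,192): 14 bp
  [192,198): 6 bp
  [198,222): 24 bp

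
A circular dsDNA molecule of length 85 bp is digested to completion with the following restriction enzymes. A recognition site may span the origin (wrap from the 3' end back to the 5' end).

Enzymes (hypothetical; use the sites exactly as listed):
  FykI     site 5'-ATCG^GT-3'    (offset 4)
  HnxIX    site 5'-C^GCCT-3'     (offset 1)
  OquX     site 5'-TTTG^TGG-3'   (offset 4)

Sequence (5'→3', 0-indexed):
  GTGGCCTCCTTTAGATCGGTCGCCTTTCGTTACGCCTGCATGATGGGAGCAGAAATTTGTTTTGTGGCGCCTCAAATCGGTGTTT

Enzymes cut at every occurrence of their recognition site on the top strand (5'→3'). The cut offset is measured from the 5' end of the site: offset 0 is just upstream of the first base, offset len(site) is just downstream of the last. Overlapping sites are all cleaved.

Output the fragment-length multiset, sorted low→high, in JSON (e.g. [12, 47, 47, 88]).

Site scan:
  FykI (ATCGGT, off=4): starts [14, 75] → cuts [18, 79]
  HnxIX (CGCCT, off=1): starts [20, 32, 67] → cuts [21, 33, 68]
  OquX (TTTGTGG, off=4): starts [60, 82] → cuts [1, 64]

Pooled cuts: [1, 18, 21, 33, 64, 68, 79]

Fragments:
  1→18: 17 bp
  18→21: 3 bp
  21→33: 12 bp
  33→64: 31 bp
  64→68: 4 bp
  68→79: 11 bp
  79→1 (wrap): 85-79+1 = 7 bp

[3,4,7,11,12,17,31]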